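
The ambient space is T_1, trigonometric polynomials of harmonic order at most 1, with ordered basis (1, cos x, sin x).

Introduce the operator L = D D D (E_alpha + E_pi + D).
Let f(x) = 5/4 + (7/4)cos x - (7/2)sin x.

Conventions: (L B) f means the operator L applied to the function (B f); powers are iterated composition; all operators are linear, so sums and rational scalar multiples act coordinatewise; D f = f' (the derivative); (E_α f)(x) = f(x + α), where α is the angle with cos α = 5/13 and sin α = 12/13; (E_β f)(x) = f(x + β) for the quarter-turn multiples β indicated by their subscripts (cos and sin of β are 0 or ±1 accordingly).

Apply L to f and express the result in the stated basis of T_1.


the image equals g(x) = (63/52)cos x - (203/26)sin x

E_alpha f = 5/4 - (133/52)cos x - (77/26)sin x
E_pi f = 5/4 - (7/4)cos x + (7/2)sin x
D f = -(7/2)cos x - (7/4)sin x
(E_alpha + E_pi + D) f = 5/2 - (203/26)cos x - (63/52)sin x
D (E_alpha + E_pi + D) f = -(63/52)cos x + (203/26)sin x
D D (E_alpha + E_pi + D) f = (203/26)cos x + (63/52)sin x
D (D D) (E_alpha + E_pi + D) f = (63/52)cos x - (203/26)sin x


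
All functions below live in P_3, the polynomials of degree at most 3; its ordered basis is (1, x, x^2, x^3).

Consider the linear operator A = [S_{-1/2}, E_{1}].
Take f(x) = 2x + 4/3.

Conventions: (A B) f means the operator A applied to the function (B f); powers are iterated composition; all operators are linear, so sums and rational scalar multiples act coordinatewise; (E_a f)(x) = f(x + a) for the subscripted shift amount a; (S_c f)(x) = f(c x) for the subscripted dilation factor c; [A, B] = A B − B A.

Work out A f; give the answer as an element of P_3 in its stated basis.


E_{1} f = 2x + 10/3
S_{-1/2} E_{1} f = -x + 10/3
S_{-1/2} f = -x + 4/3
E_{1} S_{-1/2} f = -x + 1/3
[S_{-1/2}, E_{1}] f = 3

the image equals g(x) = 3


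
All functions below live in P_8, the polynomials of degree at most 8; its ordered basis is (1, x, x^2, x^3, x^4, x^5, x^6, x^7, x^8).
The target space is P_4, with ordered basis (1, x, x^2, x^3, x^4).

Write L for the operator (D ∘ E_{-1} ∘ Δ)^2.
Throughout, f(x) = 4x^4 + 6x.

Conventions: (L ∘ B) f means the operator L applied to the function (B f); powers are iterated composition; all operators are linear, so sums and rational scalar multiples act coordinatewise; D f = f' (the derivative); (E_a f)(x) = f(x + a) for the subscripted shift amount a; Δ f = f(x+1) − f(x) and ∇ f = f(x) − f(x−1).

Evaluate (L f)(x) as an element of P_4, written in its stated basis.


the image equals g(x) = 96

Δ f = 16x^3 + 24x^2 + 16x + 10
E_{-1} Δ f = 16x^3 - 24x^2 + 16x + 2
D E_{-1} Δ f = 48x^2 - 48x + 16
Δ (D ∘ E_{-1} ∘ Δ) f = 96x
E_{-1} Δ (D ∘ E_{-1} ∘ Δ) f = 96x - 96
D E_{-1} Δ (D ∘ E_{-1} ∘ Δ) f = 96


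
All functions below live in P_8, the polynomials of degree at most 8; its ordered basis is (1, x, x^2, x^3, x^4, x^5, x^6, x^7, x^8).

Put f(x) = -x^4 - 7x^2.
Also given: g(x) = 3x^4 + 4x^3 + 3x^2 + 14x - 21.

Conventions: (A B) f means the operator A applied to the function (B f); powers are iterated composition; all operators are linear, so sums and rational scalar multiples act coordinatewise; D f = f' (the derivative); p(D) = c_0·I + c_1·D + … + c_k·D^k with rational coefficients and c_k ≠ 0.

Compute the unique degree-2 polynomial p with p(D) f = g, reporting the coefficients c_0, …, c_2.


D^0 f = -x^4 - 7x^2
D^1 f = -4x^3 - 14x
D^2 f = -12x^2 - 14
matching coefficients of g against c_0 f + c_1 Df + … from the top degree down determines the c_i
solution: c_0 = -3, c_1 = -1, c_2 = 3/2

p(D) = -3·I − D + (3/2)·D^2, i.e. c_0 = -3, c_1 = -1, c_2 = 3/2


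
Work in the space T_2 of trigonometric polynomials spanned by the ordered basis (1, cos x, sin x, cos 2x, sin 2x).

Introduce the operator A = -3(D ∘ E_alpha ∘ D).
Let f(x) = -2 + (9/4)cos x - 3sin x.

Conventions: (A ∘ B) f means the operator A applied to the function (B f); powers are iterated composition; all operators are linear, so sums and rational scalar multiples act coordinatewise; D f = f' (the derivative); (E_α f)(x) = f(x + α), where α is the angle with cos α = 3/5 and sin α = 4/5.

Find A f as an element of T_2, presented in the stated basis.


the result is g(x) = -(63/20)cos x - (54/5)sin x

D f = -3cos x - (9/4)sin x
E_alpha D f = -(18/5)cos x + (21/20)sin x
D E_alpha D f = (21/20)cos x + (18/5)sin x
(-3(D ∘ E_alpha ∘ D)) f = -(63/20)cos x - (54/5)sin x


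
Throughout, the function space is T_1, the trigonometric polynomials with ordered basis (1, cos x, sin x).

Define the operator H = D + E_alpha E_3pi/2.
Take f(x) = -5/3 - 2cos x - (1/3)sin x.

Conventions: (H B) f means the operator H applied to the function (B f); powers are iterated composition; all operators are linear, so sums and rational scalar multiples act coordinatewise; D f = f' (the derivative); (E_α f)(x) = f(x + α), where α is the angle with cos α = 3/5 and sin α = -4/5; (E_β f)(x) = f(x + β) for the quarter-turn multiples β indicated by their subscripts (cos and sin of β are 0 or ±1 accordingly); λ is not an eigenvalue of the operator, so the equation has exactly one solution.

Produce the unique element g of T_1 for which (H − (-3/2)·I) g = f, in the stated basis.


write g with unknown coordinates in the stated basis and equate coefficients in (H − (-3/2)·I) g = f
solving from the highest basis element down gives g = -2/3 - (76/39)cos x - (62/39)sin x
check: H g = -2/3 + (12/13)cos x + (80/39)sin x
so H g − (-3/2)·g = -5/3 - 2cos x - (1/3)sin x = f ✓

the result is g(x) = -2/3 - (76/39)cos x - (62/39)sin x


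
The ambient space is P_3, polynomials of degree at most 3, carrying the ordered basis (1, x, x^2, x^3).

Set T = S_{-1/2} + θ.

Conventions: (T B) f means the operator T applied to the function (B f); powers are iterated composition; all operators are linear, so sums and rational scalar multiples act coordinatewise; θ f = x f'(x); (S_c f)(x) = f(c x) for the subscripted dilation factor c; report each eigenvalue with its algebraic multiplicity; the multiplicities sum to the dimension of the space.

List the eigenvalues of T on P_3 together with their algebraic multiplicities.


λ = 1/2 (multiplicity 1), λ = 1 (multiplicity 1), λ = 9/4 (multiplicity 1), λ = 23/8 (multiplicity 1)

image of 1: 1
image of x: (1/2)x
image of x^2: (9/4)x^2
image of x^3: (23/8)x^3
the matrix is upper triangular; its diagonal is (1, 1/2, 9/4, 23/8)
for a triangular matrix the eigenvalues are the diagonal entries, with algebraic multiplicity their repetition count


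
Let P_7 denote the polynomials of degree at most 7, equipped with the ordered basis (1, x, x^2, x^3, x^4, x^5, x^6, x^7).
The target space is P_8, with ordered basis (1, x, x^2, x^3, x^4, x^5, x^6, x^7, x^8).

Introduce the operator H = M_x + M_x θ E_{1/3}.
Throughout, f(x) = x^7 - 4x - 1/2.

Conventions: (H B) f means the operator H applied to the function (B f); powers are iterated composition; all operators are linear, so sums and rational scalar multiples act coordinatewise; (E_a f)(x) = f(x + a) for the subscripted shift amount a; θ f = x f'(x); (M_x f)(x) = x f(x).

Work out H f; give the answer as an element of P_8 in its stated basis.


the image equals g(x) = 8x^8 + 14x^7 + (35/3)x^6 + (140/27)x^5 + (35/27)x^4 + (14/81)x^3 - (5825/729)x^2 - (1/2)x

M_x f = x^8 - 4x^2 - (1/2)x
E_{1/3} f = x^7 + (7/3)x^6 + (7/3)x^5 + (35/27)x^4 + (35/81)x^3 + (7/81)x^2 - (2909/729)x - 8017/4374
θ E_{1/3} f = 7x^7 + 14x^6 + (35/3)x^5 + (140/27)x^4 + (35/27)x^3 + (14/81)x^2 - (2909/729)x
M_x θ E_{1/3} f = 7x^8 + 14x^7 + (35/3)x^6 + (140/27)x^5 + (35/27)x^4 + (14/81)x^3 - (2909/729)x^2
(M_x + M_x θ E_{1/3}) f = 8x^8 + 14x^7 + (35/3)x^6 + (140/27)x^5 + (35/27)x^4 + (14/81)x^3 - (5825/729)x^2 - (1/2)x


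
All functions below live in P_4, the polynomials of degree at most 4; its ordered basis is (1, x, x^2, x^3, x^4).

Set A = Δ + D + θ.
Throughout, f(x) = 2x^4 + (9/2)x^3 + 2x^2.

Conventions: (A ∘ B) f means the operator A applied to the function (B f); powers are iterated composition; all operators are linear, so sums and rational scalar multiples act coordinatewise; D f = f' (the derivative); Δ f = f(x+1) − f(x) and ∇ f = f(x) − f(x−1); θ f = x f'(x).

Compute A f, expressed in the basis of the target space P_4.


Δ f = 8x^3 + (51/2)x^2 + (51/2)x + 17/2
D f = 8x^3 + (27/2)x^2 + 4x
θ f = 8x^4 + (27/2)x^3 + 4x^2
(Δ + D + θ) f = 8x^4 + (59/2)x^3 + 43x^2 + (59/2)x + 17/2

g(x) = 8x^4 + (59/2)x^3 + 43x^2 + (59/2)x + 17/2


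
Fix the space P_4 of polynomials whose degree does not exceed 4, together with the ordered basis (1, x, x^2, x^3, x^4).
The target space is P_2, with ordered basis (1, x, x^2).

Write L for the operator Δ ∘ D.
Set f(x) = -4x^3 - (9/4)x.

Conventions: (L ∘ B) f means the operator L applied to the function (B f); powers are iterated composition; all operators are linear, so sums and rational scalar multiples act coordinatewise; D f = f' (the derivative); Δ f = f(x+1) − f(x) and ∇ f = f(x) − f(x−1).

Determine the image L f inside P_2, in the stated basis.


D f = -12x^2 - 9/4
Δ D f = -24x - 12

the result is g(x) = -24x - 12


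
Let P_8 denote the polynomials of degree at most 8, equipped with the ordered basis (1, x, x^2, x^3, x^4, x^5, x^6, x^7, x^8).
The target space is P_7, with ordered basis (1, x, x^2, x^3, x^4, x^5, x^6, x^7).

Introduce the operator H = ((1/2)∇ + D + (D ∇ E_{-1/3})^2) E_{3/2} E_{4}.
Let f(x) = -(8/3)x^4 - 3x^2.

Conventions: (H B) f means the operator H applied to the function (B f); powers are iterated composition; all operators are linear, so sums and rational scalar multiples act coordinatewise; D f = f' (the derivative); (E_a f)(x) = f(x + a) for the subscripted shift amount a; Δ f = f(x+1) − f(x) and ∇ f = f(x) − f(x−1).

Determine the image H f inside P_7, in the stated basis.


the result is g(x) = -16x^3 - 256x^2 - (4135/3)x - 2560

E_{4} f = -(8/3)x^4 - (128/3)x^3 - 259x^2 - (2120/3)x - 2192/3
E_{3/2} E_{4} f = -(8/3)x^4 - (176/3)x^3 - 487x^2 - (5423/3)x - 30371/12
∇ (E_{3/2} E_{4}) f = -(32/3)x^3 - 160x^2 - (2426/3)x - 4130/3
((1/2)∇) (E_{3/2} E_{4}) f = -(16/3)x^3 - 80x^2 - (1213/3)x - 2065/3
D (E_{3/2} E_{4}) f = -(32/3)x^3 - 176x^2 - 974x - 5423/3
E_{-1/3} (E_{3/2} E_{4}) f = -(8/3)x^4 - (496/9)x^3 - (3871/9)x^2 - (121675/81)x - 1924883/972
∇ E_{-1/3} (E_{3/2} E_{4}) f = -(32/3)x^3 - (448/3)x^2 - (6350/9)x - 91084/81
D ∇ E_{-1/3} (E_{3/2} E_{4}) f = -32x^2 - (896/3)x - 6350/9
E_{-1/3} (D ∇ E_{-1/3}) (E_{3/2} E_{4}) f = -32x^2 - (832/3)x - 5486/9
∇ E_{-1/3} (D ∇ E_{-1/3}) (E_{3/2} E_{4}) f = -64x - 736/3
D ∇ E_{-1/3} (D ∇ E_{-1/3}) (E_{3/2} E_{4}) f = -64
((1/2)∇ + D + (D ∇ E_{-1/3})^2) (E_{3/2} E_{4}) f = -16x^3 - 256x^2 - (4135/3)x - 2560


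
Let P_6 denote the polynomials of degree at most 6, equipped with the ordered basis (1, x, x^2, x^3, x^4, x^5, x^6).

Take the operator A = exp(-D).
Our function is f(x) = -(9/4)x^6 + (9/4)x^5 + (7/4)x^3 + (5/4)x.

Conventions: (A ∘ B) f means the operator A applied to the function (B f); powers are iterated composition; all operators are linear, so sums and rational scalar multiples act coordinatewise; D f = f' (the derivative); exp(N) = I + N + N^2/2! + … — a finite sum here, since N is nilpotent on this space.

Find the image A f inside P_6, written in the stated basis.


the image equals g(x) = -(9/4)x^6 + (63/4)x^5 - 45x^4 + (277/4)x^3 - (123/2)x^2 + (125/4)x - 15/2

order-1 term: (27/2)x^5 - (45/4)x^4 - (21/4)x^2 - 5/4
order-2 term: -(135/4)x^4 + (45/2)x^3 + (21/4)x
order-3 term: 45x^3 - (45/2)x^2 - 7/4
order-4 term: -(135/4)x^2 + (45/4)x
order-5 term: (27/2)x - 9/4
order-6 term: -9/4
the series for exp(-D) f terminates at order 6
exp(-D) f = -(9/4)x^6 + (63/4)x^5 - 45x^4 + (277/4)x^3 - (123/2)x^2 + (125/4)x - 15/2


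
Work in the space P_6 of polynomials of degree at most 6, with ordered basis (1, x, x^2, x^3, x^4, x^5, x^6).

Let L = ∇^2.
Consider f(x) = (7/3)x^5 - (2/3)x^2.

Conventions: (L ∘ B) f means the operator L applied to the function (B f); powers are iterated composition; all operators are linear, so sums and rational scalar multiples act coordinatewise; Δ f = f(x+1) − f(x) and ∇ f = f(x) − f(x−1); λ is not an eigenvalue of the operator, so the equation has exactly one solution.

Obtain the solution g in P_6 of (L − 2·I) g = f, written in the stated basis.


write g with unknown coordinates in the stated basis and equate coefficients in (L − 2·I) g = f
solving from the highest basis element down gives g = -(7/6)x^5 - (35/3)x^3 + (106/3)x^2 - (455/6)x + 527/6
check: L g = -(70/3)x^3 + 70x^2 - (455/3)x + 527/3
so L g − 2·g = (7/3)x^5 - (2/3)x^2 = f ✓

the result is g(x) = -(7/6)x^5 - (35/3)x^3 + (106/3)x^2 - (455/6)x + 527/6


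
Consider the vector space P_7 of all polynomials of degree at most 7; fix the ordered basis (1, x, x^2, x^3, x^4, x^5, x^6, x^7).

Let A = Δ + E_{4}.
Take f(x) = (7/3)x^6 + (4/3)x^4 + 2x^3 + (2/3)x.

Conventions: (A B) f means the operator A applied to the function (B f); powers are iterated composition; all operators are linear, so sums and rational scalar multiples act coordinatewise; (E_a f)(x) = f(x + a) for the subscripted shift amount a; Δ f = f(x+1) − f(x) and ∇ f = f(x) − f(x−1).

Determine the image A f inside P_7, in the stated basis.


Δ f = 14x^5 + 35x^4 + 52x^3 + 49x^2 + (76/3)x + 19/3
E_{4} f = (7/3)x^6 + 56x^5 + (1684/3)x^4 + 3010x^3 + 9112x^2 + 14774x + 30088/3
(Δ + E_{4}) f = (7/3)x^6 + 70x^5 + (1789/3)x^4 + 3062x^3 + 9161x^2 + (44398/3)x + 30107/3

the image equals g(x) = (7/3)x^6 + 70x^5 + (1789/3)x^4 + 3062x^3 + 9161x^2 + (44398/3)x + 30107/3


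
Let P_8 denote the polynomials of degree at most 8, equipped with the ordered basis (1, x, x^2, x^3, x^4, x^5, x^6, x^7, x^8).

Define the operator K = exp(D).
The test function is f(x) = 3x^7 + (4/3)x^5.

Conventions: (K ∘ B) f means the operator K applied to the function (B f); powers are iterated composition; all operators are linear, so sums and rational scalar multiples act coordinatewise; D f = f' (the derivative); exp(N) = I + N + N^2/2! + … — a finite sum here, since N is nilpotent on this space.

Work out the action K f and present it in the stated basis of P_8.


order-1 term: 21x^6 + (20/3)x^4
order-2 term: 63x^5 + (40/3)x^3
order-3 term: 105x^4 + (40/3)x^2
order-4 term: 105x^3 + (20/3)x
order-5 term: 63x^2 + 4/3
order-6 term: 21x
order-7 term: 3
the series for exp(D) f terminates at order 7
exp(D) f = 3x^7 + 21x^6 + (193/3)x^5 + (335/3)x^4 + (355/3)x^3 + (229/3)x^2 + (83/3)x + 13/3

g(x) = 3x^7 + 21x^6 + (193/3)x^5 + (335/3)x^4 + (355/3)x^3 + (229/3)x^2 + (83/3)x + 13/3


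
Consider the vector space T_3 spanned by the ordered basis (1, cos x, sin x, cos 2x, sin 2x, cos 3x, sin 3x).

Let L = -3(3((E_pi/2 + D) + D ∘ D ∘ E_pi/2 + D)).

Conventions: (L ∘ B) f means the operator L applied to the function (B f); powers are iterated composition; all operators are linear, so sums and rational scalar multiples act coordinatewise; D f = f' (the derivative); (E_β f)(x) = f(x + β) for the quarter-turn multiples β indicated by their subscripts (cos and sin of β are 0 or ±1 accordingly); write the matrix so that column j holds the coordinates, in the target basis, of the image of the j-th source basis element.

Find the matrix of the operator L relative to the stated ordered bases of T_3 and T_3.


image of 1: -9
image of cos x: 18sin x
image of sin x: -18cos x
image of cos 2x: -27cos 2x + 36sin 2x
image of sin 2x: -36cos 2x - 27sin 2x
image of cos 3x: 126sin 3x
image of sin 3x: -126cos 3x
each image's coordinates form column j of the matrix

the matrix is [[-9, 0, 0, 0, 0, 0, 0]; [0, 0, -18, 0, 0, 0, 0]; [0, 18, 0, 0, 0, 0, 0]; [0, 0, 0, -27, -36, 0, 0]; [0, 0, 0, 36, -27, 0, 0]; [0, 0, 0, 0, 0, 0, -126]; [0, 0, 0, 0, 0, 126, 0]] (rows listed top to bottom)


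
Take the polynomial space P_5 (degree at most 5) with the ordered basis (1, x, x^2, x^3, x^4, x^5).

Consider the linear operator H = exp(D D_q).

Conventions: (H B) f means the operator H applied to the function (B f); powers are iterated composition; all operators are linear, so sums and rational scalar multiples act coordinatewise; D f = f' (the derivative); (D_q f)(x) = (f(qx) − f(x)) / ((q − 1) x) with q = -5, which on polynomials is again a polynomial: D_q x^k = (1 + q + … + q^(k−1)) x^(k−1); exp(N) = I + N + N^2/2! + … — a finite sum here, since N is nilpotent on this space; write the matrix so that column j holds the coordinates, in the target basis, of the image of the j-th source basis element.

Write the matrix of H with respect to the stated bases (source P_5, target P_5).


the matrix is [[1, 0, -4, 0, 624, 0]; [0, 1, 0, 42, 0, 43764]; [0, 0, 1, 0, -312, 0]; [0, 0, 0, 1, 0, 2084]; [0, 0, 0, 0, 1, 0]; [0, 0, 0, 0, 0, 1]] (rows listed top to bottom)

image of 1: 1
image of x: x
image of x^2: x^2 - 4
image of x^3: x^3 + 42x
image of x^4: x^4 - 312x^2 + 624
image of x^5: x^5 + 2084x^3 + 43764x
each image's coordinates form column j of the matrix


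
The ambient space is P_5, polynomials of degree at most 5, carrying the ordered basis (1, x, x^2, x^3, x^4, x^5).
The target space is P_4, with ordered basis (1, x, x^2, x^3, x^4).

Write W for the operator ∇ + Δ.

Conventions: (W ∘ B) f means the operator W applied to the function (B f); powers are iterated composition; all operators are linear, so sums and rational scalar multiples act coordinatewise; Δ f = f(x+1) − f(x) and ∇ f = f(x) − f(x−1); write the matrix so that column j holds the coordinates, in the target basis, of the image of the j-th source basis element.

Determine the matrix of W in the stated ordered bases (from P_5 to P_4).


image of 1: 0
image of x: 2
image of x^2: 4x
image of x^3: 6x^2 + 2
image of x^4: 8x^3 + 8x
image of x^5: 10x^4 + 20x^2 + 2
each image's coordinates form column j of the matrix

the matrix is [[0, 2, 0, 2, 0, 2]; [0, 0, 4, 0, 8, 0]; [0, 0, 0, 6, 0, 20]; [0, 0, 0, 0, 8, 0]; [0, 0, 0, 0, 0, 10]] (rows listed top to bottom)


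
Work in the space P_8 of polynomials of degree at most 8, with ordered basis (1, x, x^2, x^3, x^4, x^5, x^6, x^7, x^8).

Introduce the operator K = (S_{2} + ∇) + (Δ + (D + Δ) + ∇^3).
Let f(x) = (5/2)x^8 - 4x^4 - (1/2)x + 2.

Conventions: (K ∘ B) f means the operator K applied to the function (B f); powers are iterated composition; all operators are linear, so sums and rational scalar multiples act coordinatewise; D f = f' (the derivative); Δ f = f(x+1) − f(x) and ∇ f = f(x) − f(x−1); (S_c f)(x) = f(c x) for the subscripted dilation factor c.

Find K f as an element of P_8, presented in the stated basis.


the image equals g(x) = 640x^8 + 80x^7 + 70x^6 + 1260x^5 - 6189x^4 + 21356x^3 - 37754x^2 + 36035x - 28695/2

S_{2} f = 640x^8 - 64x^4 - x + 2
∇ f = 20x^7 - 70x^6 + 140x^5 - 175x^4 + 124x^3 - 46x^2 + 4x + 1
(S_{2} + ∇) f = 640x^8 + 20x^7 - 70x^6 + 140x^5 - 239x^4 + 124x^3 - 46x^2 + 3x + 3
Δ f = 20x^7 + 70x^6 + 140x^5 + 175x^4 + 124x^3 + 46x^2 + 4x - 2
D f = 20x^7 - 16x^3 - 1/2
Δ f = 20x^7 + 70x^6 + 140x^5 + 175x^4 + 124x^3 + 46x^2 + 4x - 2
(D + Δ) f = 40x^7 + 70x^6 + 140x^5 + 175x^4 + 108x^3 + 46x^2 + 4x - 5/2
∇ f = 20x^7 - 70x^6 + 140x^5 - 175x^4 + 124x^3 - 46x^2 + 4x + 1
∇ ∇ f = 140x^6 - 840x^5 + 2450x^4 - 4200x^3 + 4292x^2 - 2424x + 579
∇ ∇ ∇ f = 840x^5 - 6300x^4 + 21000x^3 - 37800x^2 + 36024x - 14346
(Δ + (D + Δ) + ∇^3) f = 60x^7 + 140x^6 + 1120x^5 - 5950x^4 + 21232x^3 - 37708x^2 + 36032x - 28701/2
((S_{2} + ∇) + (Δ + (D + Δ) + ∇^3)) f = 640x^8 + 80x^7 + 70x^6 + 1260x^5 - 6189x^4 + 21356x^3 - 37754x^2 + 36035x - 28695/2


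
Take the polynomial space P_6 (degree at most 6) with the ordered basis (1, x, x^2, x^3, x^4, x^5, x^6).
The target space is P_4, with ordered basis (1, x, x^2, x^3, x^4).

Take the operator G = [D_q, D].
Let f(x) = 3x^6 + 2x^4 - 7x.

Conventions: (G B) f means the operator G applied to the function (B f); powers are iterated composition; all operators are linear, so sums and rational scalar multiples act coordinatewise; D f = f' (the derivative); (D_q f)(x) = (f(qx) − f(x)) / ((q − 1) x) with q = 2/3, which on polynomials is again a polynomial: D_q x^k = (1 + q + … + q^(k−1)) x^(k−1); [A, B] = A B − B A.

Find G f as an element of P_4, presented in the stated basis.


g(x) = (473/81)x^4 + (22/9)x^2

D f = 18x^5 + 8x^3 - 7
D_q D f = (422/9)x^4 + (152/9)x^2
D_q f = (665/81)x^5 + (130/27)x^3 - 7
D D_q f = (3325/81)x^4 + (130/9)x^2
[D_q, D] f = (473/81)x^4 + (22/9)x^2


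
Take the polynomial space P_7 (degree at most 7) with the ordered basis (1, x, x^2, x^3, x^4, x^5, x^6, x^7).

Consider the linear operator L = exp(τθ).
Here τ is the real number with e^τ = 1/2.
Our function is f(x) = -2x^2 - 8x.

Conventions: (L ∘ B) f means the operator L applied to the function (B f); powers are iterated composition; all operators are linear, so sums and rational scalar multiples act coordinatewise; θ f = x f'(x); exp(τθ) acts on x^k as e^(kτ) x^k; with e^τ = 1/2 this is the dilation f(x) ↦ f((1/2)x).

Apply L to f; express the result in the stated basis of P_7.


the result is g(x) = -(1/2)x^2 - 4x

exp(τθ) x^k = e^(kτ) x^k; with e^τ = 1/2 this sends x^k to (1/2)^k x^k
x ↦ 1/2 x
x^2 ↦ 1/4 x^2
applying this coordinatewise to f: exp(τθ) f = -(1/2)x^2 - 4x


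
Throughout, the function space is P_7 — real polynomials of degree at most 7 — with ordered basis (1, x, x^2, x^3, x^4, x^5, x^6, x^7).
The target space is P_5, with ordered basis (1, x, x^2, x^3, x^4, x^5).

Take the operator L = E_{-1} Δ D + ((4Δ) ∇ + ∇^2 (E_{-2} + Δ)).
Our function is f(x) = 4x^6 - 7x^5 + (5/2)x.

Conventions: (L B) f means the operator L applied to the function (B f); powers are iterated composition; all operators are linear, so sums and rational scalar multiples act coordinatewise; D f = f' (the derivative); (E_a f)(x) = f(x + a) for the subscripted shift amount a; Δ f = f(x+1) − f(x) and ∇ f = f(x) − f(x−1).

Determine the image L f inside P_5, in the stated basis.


the image equals g(x) = 720x^4 - 2040x^3 + 7650x^2 - 16930x + 14439

D f = 24x^5 - 35x^4 + 5/2
Δ D f = 120x^4 + 100x^3 + 30x^2 - 20x - 11
E_{-1} Δ D f = 120x^4 - 380x^3 + 450x^2 - 260x + 59
∇ f = 24x^5 - 95x^4 + 150x^3 - 130x^2 + 59x - 17/2
Δ ∇ f = 120x^4 - 140x^3 + 120x^2 - 70x + 8
(4Δ) ∇ f = 480x^4 - 560x^3 + 480x^2 - 280x + 32
E_{-2} f = 4x^6 - 55x^5 + 310x^4 - 920x^3 + 1520x^2 - (2651/2)x + 475
Δ f = 24x^5 + 25x^4 + 10x^3 - 10x^2 - 11x - 1/2
(E_{-2} + Δ) f = 4x^6 - 31x^5 + 335x^4 - 910x^3 + 1510x^2 - (2673/2)x + 949/2
∇ (E_{-2} + Δ) f = 24x^5 - 215x^4 + 1730x^3 - 5110x^2 + 7269x - 8253/2
∇ ∇ (E_{-2} + Δ) f = 120x^4 - 1100x^3 + 6720x^2 - 16390x + 14348
((4Δ) ∇ + ∇^2 (E_{-2} + Δ)) f = 600x^4 - 1660x^3 + 7200x^2 - 16670x + 14380
(E_{-1} Δ D + ((4Δ) ∇ + ∇^2 (E_{-2} + Δ))) f = 720x^4 - 2040x^3 + 7650x^2 - 16930x + 14439


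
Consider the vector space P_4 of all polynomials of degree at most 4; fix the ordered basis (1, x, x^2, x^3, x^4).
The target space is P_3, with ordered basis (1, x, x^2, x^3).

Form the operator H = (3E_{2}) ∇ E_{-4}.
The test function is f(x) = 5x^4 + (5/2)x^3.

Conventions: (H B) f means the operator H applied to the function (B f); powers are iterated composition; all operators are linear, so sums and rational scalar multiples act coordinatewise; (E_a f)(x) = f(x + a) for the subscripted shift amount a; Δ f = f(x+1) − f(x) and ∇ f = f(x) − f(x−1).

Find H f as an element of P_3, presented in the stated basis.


the image equals g(x) = 60x^3 - (855/2)x^2 + (2055/2)x - 1665/2

E_{-4} f = 5x^4 - (155/2)x^3 + 450x^2 - 1160x + 1120
∇ E_{-4} f = 20x^3 - (525/2)x^2 + (2305/2)x - 3385/2
E_{2} (∇ E_{-4}) f = 20x^3 - (285/2)x^2 + (685/2)x - 555/2
(3E_{2}) (∇ E_{-4}) f = 60x^3 - (855/2)x^2 + (2055/2)x - 1665/2


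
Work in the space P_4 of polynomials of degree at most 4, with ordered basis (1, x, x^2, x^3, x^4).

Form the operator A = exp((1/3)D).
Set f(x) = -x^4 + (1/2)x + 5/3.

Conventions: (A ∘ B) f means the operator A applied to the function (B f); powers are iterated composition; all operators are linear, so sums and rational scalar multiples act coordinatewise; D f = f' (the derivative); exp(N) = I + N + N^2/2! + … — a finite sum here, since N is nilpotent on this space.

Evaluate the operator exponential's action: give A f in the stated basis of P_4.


g(x) = -x^4 - (4/3)x^3 - (2/3)x^2 + (19/54)x + 295/162

order-1 term: -(4/3)x^3 + 1/6
order-2 term: -(2/3)x^2
order-3 term: -(4/27)x
order-4 term: -1/81
the series for exp((1/3)D) f terminates at order 4
exp((1/3)D) f = -x^4 - (4/3)x^3 - (2/3)x^2 + (19/54)x + 295/162


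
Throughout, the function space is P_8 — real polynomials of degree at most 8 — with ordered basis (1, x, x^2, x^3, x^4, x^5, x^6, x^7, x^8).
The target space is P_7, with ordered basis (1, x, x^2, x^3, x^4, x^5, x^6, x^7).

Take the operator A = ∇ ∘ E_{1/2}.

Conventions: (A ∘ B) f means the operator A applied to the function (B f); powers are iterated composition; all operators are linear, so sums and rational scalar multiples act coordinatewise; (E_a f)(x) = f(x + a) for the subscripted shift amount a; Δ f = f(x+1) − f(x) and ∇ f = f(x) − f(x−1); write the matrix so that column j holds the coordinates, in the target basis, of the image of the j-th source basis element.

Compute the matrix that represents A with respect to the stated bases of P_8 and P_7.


the matrix is [[0, 1, 0, 1/4, 0, 1/16, 0, 1/64, 0]; [0, 0, 2, 0, 1, 0, 3/8, 0, 1/8]; [0, 0, 0, 3, 0, 5/2, 0, 21/16, 0]; [0, 0, 0, 0, 4, 0, 5, 0, 7/2]; [0, 0, 0, 0, 0, 5, 0, 35/4, 0]; [0, 0, 0, 0, 0, 0, 6, 0, 14]; [0, 0, 0, 0, 0, 0, 0, 7, 0]; [0, 0, 0, 0, 0, 0, 0, 0, 8]] (rows listed top to bottom)

image of 1: 0
image of x: 1
image of x^2: 2x
image of x^3: 3x^2 + 1/4
image of x^4: 4x^3 + x
image of x^5: 5x^4 + (5/2)x^2 + 1/16
image of x^6: 6x^5 + 5x^3 + (3/8)x
image of x^7: 7x^6 + (35/4)x^4 + (21/16)x^2 + 1/64
image of x^8: 8x^7 + 14x^5 + (7/2)x^3 + (1/8)x
each image's coordinates form column j of the matrix


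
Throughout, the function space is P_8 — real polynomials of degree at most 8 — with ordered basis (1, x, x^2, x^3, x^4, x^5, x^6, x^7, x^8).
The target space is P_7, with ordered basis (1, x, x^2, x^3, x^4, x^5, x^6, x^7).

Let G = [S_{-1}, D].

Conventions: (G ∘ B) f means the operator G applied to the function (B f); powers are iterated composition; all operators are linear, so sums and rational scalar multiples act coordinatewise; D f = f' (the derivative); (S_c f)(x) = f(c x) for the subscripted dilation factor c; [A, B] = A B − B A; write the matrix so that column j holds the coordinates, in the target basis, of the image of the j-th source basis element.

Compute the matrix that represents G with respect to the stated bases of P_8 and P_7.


image of 1: 0
image of x: 2
image of x^2: -4x
image of x^3: 6x^2
image of x^4: -8x^3
image of x^5: 10x^4
image of x^6: -12x^5
image of x^7: 14x^6
image of x^8: -16x^7
each image's coordinates form column j of the matrix

the matrix is [[0, 2, 0, 0, 0, 0, 0, 0, 0]; [0, 0, -4, 0, 0, 0, 0, 0, 0]; [0, 0, 0, 6, 0, 0, 0, 0, 0]; [0, 0, 0, 0, -8, 0, 0, 0, 0]; [0, 0, 0, 0, 0, 10, 0, 0, 0]; [0, 0, 0, 0, 0, 0, -12, 0, 0]; [0, 0, 0, 0, 0, 0, 0, 14, 0]; [0, 0, 0, 0, 0, 0, 0, 0, -16]] (rows listed top to bottom)


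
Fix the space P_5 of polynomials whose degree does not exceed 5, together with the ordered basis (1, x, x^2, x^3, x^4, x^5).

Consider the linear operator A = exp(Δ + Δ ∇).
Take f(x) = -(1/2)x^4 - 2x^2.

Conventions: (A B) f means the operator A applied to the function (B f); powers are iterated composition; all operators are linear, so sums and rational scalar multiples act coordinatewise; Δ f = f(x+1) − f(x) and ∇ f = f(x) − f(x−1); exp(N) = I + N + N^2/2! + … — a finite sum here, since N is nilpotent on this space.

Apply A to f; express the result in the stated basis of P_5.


g(x) = -(1/2)x^4 - 2x^3 - 14x^2 - 26x - 69/2

order-1 term: -2x^3 - 9x^2 - 6x - 15/2
order-2 term: -3x^2 - 18x - 35/2
order-3 term: -2x - 9
order-4 term: -1/2
the series for exp(Δ + Δ ∇) f terminates at order 4
exp(Δ + Δ ∇) f = -(1/2)x^4 - 2x^3 - 14x^2 - 26x - 69/2


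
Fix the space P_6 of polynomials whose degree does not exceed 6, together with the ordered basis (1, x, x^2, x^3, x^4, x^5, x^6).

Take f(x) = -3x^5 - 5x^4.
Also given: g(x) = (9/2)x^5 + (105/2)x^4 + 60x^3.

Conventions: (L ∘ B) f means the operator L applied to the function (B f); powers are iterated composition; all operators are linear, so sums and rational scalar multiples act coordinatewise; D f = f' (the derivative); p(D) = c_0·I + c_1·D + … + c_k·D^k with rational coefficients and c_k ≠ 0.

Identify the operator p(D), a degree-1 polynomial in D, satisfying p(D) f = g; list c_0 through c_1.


c_0 = -3/2, c_1 = -3

D^0 f = -3x^5 - 5x^4
D^1 f = -15x^4 - 20x^3
matching coefficients of g against c_0 f + c_1 Df + … from the top degree down determines the c_i
solution: c_0 = -3/2, c_1 = -3


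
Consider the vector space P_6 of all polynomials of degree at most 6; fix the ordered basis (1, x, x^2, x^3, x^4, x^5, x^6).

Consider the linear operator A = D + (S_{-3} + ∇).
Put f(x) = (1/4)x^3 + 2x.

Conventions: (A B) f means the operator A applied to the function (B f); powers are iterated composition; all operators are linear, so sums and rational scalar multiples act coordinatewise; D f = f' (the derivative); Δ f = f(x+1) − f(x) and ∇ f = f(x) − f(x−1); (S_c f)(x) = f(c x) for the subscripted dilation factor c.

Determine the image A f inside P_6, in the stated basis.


the result is g(x) = -(27/4)x^3 + (3/2)x^2 - (27/4)x + 17/4

D f = (3/4)x^2 + 2
S_{-3} f = -(27/4)x^3 - 6x
∇ f = (3/4)x^2 - (3/4)x + 9/4
(S_{-3} + ∇) f = -(27/4)x^3 + (3/4)x^2 - (27/4)x + 9/4
(D + (S_{-3} + ∇)) f = -(27/4)x^3 + (3/2)x^2 - (27/4)x + 17/4


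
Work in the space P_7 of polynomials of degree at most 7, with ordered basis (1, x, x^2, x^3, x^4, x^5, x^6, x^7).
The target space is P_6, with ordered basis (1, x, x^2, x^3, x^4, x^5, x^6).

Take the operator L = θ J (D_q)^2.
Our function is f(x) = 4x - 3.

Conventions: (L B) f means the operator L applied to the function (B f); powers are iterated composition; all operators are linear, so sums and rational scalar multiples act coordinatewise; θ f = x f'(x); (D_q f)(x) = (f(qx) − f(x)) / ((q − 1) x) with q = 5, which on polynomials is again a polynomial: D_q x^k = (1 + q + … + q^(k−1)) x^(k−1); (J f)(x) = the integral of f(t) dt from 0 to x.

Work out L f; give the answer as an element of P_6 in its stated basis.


g(x) = 0

D_q f = 4
D_q D_q f = 0
J (D_q)^2 f = 0
θ J (D_q)^2 f = 0


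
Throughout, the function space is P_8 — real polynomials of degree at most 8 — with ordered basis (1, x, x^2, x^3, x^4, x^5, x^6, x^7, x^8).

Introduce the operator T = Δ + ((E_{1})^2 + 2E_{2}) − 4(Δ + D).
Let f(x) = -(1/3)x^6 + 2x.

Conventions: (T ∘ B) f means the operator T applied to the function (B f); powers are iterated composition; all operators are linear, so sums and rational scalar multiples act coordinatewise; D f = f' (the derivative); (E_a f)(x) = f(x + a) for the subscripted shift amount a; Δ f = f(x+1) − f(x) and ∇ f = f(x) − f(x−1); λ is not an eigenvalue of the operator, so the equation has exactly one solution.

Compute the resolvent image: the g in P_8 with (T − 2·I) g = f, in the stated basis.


the image equals g(x) = -(1/3)x^6 - 2x^5 + 35x^4 + 460x^3 + 135x^2 - 14452x - 26653

write g with unknown coordinates in the stated basis and equate coefficients in (T − 2·I) g = f
solving from the highest basis element down gives g = -(1/3)x^6 - 2x^5 + 35x^4 + 460x^3 + 135x^2 - 14452x - 26653
check: T g = -x^6 - 4x^5 + 70x^4 + 920x^3 + 270x^2 - 28902x - 53306
so T g − 2·g = -(1/3)x^6 + 2x = f ✓


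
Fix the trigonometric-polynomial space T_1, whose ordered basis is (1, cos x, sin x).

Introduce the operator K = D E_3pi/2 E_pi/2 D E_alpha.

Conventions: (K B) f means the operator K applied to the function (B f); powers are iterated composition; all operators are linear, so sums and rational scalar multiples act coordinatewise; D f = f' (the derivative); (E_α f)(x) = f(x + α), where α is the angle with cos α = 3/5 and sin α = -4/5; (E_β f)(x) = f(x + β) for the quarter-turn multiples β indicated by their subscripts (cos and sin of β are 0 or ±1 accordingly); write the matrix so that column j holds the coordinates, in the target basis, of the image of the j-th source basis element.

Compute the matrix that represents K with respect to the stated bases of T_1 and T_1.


the matrix is [[0, 0, 0]; [0, -3/5, 4/5]; [0, -4/5, -3/5]] (rows listed top to bottom)

image of 1: 0
image of cos x: -(3/5)cos x - (4/5)sin x
image of sin x: (4/5)cos x - (3/5)sin x
each image's coordinates form column j of the matrix


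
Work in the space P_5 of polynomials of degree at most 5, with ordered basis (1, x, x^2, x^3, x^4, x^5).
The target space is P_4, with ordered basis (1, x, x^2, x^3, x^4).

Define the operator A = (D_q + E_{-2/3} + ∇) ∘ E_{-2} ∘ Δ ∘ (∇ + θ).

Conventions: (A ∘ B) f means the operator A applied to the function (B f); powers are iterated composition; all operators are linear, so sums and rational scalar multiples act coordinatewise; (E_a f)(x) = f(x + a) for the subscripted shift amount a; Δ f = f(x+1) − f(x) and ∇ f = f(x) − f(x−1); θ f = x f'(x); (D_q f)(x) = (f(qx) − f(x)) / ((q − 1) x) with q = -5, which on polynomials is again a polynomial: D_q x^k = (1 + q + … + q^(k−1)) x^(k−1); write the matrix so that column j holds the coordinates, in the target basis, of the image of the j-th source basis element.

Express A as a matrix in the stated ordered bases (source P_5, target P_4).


the matrix is [[0, 1, 4/3, -24, 3238/27, -34910/81]; [0, 0, 4, -51, 712/3, -16325/27]; [0, 0, 0, 9, 292, -8140/3]; [0, 0, 0, 0, 16, -8090/3]; [0, 0, 0, 0, 0, 25]] (rows listed top to bottom)

image of 1: 0
image of x: 1
image of x^2: 4x + 4/3
image of x^3: 9x^2 - 51x - 24
image of x^4: 16x^3 + 292x^2 + (712/3)x + 3238/27
image of x^5: 25x^4 - (8090/3)x^3 - (8140/3)x^2 - (16325/27)x - 34910/81
each image's coordinates form column j of the matrix


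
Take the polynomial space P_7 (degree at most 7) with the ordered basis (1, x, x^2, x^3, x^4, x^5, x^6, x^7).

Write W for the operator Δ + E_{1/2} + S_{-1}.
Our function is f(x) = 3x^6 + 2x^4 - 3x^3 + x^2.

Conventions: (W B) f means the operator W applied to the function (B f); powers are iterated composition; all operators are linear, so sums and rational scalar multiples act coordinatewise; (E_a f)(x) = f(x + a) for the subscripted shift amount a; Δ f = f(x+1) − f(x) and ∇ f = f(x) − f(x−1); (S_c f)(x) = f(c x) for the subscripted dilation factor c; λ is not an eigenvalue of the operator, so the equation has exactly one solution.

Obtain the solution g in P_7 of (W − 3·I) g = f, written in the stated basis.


write g with unknown coordinates in the stated basis and equate coefficients in (W − 3·I) g = f
solving from the highest basis element down gives g = -3x^6 - 9x^5 - (503/4)x^4 - (621/2)x^3 - (39847/16)x^2 - (49429/16)x - 527505/64
check: W g = -6x^6 - 27x^5 - (1501/4)x^4 - (1869/2)x^3 - (119525/16)x^2 - (148287/16)x - 1582515/64
so W g − 3·g = 3x^6 + 2x^4 - 3x^3 + x^2 = f ✓

g(x) = -3x^6 - 9x^5 - (503/4)x^4 - (621/2)x^3 - (39847/16)x^2 - (49429/16)x - 527505/64


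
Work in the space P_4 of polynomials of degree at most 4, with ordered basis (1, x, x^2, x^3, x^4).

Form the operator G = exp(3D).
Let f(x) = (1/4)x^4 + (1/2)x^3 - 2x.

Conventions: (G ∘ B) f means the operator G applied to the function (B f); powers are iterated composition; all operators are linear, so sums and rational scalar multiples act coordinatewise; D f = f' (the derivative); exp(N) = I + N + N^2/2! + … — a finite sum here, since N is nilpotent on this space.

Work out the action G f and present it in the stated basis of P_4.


order-1 term: 3x^3 + (9/2)x^2 - 6
order-2 term: (27/2)x^2 + (27/2)x
order-3 term: 27x + 27/2
order-4 term: 81/4
the series for exp(3D) f terminates at order 4
exp(3D) f = (1/4)x^4 + (7/2)x^3 + 18x^2 + (77/2)x + 111/4

the image equals g(x) = (1/4)x^4 + (7/2)x^3 + 18x^2 + (77/2)x + 111/4


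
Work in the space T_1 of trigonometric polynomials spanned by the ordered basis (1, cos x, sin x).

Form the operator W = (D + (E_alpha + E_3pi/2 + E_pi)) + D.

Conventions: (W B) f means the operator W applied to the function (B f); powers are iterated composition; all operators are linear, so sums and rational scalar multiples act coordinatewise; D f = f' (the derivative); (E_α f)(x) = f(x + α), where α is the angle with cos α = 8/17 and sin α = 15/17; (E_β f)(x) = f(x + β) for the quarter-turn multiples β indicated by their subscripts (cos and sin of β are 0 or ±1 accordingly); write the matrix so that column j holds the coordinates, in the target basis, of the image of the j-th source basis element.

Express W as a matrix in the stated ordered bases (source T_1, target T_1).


image of 1: 3
image of cos x: -(9/17)cos x - (32/17)sin x
image of sin x: (32/17)cos x - (9/17)sin x
each image's coordinates form column j of the matrix

the matrix is [[3, 0, 0]; [0, -9/17, 32/17]; [0, -32/17, -9/17]] (rows listed top to bottom)


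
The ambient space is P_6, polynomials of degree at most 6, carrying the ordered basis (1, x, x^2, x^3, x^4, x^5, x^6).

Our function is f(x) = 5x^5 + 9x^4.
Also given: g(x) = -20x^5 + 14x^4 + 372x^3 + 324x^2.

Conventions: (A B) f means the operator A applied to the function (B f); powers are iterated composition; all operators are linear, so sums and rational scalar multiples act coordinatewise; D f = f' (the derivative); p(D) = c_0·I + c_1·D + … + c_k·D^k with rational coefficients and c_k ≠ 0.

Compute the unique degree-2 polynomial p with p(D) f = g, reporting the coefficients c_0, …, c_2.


p(D) = -4·I + 2·D + 3·D^2, i.e. c_0 = -4, c_1 = 2, c_2 = 3

D^0 f = 5x^5 + 9x^4
D^1 f = 25x^4 + 36x^3
D^2 f = 100x^3 + 108x^2
matching coefficients of g against c_0 f + c_1 Df + … from the top degree down determines the c_i
solution: c_0 = -4, c_1 = 2, c_2 = 3


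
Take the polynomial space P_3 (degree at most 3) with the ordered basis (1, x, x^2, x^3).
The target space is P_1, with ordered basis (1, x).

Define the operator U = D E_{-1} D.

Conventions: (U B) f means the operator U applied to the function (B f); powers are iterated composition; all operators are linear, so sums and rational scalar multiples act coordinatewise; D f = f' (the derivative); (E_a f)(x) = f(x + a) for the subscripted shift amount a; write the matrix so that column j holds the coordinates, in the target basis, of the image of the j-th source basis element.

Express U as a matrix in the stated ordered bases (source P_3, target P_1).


the matrix is [[0, 0, 2, -6]; [0, 0, 0, 6]] (rows listed top to bottom)

image of 1: 0
image of x: 0
image of x^2: 2
image of x^3: 6x - 6
each image's coordinates form column j of the matrix


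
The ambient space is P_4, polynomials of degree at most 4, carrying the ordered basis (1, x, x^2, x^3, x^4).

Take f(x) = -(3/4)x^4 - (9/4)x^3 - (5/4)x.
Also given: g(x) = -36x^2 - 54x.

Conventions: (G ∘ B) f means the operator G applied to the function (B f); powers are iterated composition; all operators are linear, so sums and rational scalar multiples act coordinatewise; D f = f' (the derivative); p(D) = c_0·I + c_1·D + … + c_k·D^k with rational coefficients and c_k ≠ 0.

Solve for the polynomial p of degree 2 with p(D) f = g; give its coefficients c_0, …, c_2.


p(D) = 4·D^2, i.e. c_0 = 0, c_1 = 0, c_2 = 4

D^0 f = -(3/4)x^4 - (9/4)x^3 - (5/4)x
D^1 f = -3x^3 - (27/4)x^2 - 5/4
D^2 f = -9x^2 - (27/2)x
matching coefficients of g against c_0 f + c_1 Df + … from the top degree down determines the c_i
solution: c_0 = 0, c_1 = 0, c_2 = 4


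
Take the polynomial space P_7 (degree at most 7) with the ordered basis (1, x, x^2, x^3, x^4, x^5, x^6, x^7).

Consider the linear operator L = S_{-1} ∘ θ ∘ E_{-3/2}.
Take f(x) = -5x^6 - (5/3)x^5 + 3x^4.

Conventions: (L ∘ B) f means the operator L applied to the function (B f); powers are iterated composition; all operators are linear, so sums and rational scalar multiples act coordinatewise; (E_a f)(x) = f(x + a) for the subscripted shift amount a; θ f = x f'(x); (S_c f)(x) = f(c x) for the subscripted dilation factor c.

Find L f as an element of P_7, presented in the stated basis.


E_{-3/2} f = -5x^6 + (130/3)x^5 - (613/4)x^4 + 282x^3 - (4527/16)x^2 + (1161/8)x - 1863/64
θ E_{-3/2} f = -30x^6 + (650/3)x^5 - 613x^4 + 846x^3 - (4527/8)x^2 + (1161/8)x
S_{-1} θ E_{-3/2} f = -30x^6 - (650/3)x^5 - 613x^4 - 846x^3 - (4527/8)x^2 - (1161/8)x

the result is g(x) = -30x^6 - (650/3)x^5 - 613x^4 - 846x^3 - (4527/8)x^2 - (1161/8)x
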